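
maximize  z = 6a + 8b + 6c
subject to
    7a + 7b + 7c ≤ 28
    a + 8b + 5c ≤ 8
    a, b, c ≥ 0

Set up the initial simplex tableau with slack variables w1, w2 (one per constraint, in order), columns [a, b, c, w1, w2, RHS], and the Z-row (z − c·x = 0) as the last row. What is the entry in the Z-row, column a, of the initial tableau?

-6

The Z-row carries the negated objective coefficients: the a entry is -6.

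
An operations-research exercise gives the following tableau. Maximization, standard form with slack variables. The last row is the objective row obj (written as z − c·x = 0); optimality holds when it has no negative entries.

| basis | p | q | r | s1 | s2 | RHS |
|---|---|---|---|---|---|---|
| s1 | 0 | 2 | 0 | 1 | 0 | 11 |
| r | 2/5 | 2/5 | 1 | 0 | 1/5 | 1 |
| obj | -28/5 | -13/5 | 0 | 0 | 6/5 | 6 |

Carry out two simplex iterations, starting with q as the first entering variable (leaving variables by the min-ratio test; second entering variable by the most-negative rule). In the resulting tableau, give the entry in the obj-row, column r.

Ratio test on column q — row 1: 11/2 = 11/2; row 2: 1/(2/5) = 5/2. Minimum is 5/2 at row 2 (r leaves); pivot element 2/5.
Divide row 2 by 2/5; eliminate column q from the other rows.
Second iteration: most negative obj-row entry is -3 in column p, so p enters.
Ratio test on column p — row 1: entry -2 ≤ 0; row 2: (5/2)/1 = 5/2. Minimum is 5/2 at row 2 (q leaves); pivot element 1.
Divide row 2 by 1; eliminate column p from the other rows.
After both pivots, the entry at the obj-row, column r is 14.

14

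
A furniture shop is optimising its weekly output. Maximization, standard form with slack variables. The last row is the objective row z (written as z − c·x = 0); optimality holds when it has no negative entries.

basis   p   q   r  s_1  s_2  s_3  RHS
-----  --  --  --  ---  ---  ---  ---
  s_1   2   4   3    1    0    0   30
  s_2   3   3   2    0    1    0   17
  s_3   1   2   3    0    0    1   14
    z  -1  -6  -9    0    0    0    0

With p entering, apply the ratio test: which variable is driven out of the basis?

Column p entries and ratios — s_1: 30/2 = 15; s_2: 17/3 = 17/3; s_3: 14/1 = 14.
Smallest ratio is 17/3 in the row of s_2, so s_2 leaves.

s_2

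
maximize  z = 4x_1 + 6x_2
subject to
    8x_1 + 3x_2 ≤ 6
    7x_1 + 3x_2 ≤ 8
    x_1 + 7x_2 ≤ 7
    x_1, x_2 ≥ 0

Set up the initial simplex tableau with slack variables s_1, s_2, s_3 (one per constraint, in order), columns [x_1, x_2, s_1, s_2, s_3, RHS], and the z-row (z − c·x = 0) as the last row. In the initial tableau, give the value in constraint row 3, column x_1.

Constraint 3 has coefficient 1 on x_1.

1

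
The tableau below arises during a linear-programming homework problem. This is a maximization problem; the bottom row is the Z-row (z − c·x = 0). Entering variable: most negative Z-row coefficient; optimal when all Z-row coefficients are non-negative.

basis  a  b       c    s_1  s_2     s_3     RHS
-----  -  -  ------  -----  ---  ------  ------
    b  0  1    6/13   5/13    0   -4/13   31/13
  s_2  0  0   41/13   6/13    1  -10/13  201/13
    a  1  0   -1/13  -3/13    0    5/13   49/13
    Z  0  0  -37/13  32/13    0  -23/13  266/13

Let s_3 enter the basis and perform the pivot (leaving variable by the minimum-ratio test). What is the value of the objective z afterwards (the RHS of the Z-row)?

Ratio test on column s_3 — row 1: entry -4/13 ≤ 0; row 2: entry -10/13 ≤ 0; row 3: (49/13)/(5/13) = 49/5. Minimum is 49/5 at row 3 (a leaves); pivot element 5/13.
Pivot on row 3; the Z-row RHS becomes 266/13 − (-23/13)·(49/5) = 189/5.

189/5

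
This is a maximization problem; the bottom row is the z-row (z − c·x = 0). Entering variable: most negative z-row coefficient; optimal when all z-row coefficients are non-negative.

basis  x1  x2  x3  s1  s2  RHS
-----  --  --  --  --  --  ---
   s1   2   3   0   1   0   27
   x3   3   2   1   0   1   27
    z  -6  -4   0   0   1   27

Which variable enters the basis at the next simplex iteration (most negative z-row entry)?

Negative z-row entries: x1: -6, x2: -4.
The most negative is -6 in column x1, so x1 enters.

x1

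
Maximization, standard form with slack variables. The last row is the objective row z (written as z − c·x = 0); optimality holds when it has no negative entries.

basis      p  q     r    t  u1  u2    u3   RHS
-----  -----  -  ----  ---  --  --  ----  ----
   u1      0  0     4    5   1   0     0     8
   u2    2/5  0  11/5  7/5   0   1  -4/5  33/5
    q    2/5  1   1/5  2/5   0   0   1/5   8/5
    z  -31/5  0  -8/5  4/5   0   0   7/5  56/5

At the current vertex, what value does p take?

p is not in the basis, so in the current basic feasible solution p = 0.

0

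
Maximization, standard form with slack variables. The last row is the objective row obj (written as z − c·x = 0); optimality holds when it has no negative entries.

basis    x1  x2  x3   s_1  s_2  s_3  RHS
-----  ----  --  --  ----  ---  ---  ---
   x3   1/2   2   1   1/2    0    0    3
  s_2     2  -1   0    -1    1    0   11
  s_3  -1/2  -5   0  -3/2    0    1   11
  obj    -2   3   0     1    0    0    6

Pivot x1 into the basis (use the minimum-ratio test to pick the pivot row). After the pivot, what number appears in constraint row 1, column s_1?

Ratio test on column x1 — row 1: 3/(1/2) = 6; row 2: 11/2 = 11/2; row 3: entry -1/2 ≤ 0. Minimum is 11/2 at row 2 (s_2 leaves); pivot element 2.
Divide row 2 by 2; eliminate column x1 from the other rows.
Row 1 update in column s_1: 1/2 − (1/2)·(-1/2) = 3/4.

3/4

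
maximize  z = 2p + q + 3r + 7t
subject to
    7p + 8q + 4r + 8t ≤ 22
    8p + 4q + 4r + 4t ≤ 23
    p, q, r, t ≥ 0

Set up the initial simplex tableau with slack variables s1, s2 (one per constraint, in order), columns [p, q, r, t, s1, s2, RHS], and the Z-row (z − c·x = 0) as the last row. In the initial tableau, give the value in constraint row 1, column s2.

0

Slack s2 belongs to constraint 2; its column is the unit vector e_2, so the entry in row 1 is 0.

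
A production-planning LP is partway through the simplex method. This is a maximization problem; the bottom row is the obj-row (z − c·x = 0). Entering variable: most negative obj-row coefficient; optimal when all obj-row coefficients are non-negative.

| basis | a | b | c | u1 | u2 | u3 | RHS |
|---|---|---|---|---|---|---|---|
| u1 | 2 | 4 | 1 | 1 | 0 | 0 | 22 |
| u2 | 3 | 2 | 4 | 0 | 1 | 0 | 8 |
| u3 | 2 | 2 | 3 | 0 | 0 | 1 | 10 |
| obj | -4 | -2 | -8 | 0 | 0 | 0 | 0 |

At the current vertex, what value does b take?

b is not in the basis, so in the current basic feasible solution b = 0.

0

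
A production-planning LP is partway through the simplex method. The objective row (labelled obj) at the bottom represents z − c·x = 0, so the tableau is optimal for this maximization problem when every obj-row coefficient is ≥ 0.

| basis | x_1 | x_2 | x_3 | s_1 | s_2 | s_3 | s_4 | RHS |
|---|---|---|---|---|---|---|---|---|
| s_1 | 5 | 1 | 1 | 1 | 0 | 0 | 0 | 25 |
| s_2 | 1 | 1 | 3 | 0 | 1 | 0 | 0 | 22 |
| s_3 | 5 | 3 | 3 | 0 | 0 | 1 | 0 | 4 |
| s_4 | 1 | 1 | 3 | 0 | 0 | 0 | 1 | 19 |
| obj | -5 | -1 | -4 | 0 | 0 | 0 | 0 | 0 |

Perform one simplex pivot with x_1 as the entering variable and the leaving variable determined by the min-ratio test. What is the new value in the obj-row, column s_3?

Ratio test on column x_1 — row 1: 25/5 = 5; row 2: 22/1 = 22; row 3: 4/5 = 4/5; row 4: 19/1 = 19. Minimum is 4/5 at row 3 (s_3 leaves); pivot element 5.
Divide row 3 by 5; eliminate column x_1 from the other rows.
obj-row update in column s_3: 0 − (-5)·(1/5) = 1.

1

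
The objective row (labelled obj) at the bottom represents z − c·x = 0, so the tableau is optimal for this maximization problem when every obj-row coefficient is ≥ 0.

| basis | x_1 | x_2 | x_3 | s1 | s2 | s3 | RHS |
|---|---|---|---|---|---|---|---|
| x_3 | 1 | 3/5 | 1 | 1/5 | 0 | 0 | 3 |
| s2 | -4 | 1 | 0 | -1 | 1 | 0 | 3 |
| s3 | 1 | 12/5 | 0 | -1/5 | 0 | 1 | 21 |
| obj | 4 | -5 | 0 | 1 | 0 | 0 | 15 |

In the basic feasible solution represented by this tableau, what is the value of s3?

21

s3 is basic (row 3); its value is the RHS of that row, 21.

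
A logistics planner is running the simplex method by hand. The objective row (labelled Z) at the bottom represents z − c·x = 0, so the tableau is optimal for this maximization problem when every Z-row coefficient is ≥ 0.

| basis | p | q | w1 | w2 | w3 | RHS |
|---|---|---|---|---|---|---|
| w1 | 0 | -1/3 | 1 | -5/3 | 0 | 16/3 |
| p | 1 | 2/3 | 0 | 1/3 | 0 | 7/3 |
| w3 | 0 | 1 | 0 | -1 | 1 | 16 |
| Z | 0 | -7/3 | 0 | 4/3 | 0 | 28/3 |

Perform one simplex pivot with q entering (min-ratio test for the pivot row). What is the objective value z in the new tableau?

35/2

Ratio test on column q — row 1: entry -1/3 ≤ 0; row 2: (7/3)/(2/3) = 7/2; row 3: 16/1 = 16. Minimum is 7/2 at row 2 (p leaves); pivot element 2/3.
Pivot on row 2; the Z-row RHS becomes 28/3 − (-7/3)·(7/2) = 35/2.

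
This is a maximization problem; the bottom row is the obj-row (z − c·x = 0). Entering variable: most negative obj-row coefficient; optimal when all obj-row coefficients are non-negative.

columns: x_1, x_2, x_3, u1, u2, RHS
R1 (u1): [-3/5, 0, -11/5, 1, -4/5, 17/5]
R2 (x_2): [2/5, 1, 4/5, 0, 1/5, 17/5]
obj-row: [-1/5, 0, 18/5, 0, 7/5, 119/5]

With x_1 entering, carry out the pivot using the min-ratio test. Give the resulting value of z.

Ratio test on column x_1 — row 1: entry -3/5 ≤ 0; row 2: (17/5)/(2/5) = 17/2. Minimum is 17/2 at row 2 (x_2 leaves); pivot element 2/5.
Pivot on row 2; the obj-row RHS becomes 119/5 − (-1/5)·(17/2) = 51/2.

51/2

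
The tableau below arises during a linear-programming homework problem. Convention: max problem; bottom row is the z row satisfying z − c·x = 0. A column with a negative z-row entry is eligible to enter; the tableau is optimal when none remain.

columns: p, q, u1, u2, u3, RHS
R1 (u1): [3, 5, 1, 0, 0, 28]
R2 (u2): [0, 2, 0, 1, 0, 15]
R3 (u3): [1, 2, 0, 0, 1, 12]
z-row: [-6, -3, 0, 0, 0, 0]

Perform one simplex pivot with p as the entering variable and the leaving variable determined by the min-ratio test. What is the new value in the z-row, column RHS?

56

Ratio test on column p — row 1: 28/3 = 28/3; row 2: entry 0 ≤ 0; row 3: 12/1 = 12. Minimum is 28/3 at row 1 (u1 leaves); pivot element 3.
Divide row 1 by 3; eliminate column p from the other rows.
z-row update in column RHS: 0 − (-6)·(28/3) = 56.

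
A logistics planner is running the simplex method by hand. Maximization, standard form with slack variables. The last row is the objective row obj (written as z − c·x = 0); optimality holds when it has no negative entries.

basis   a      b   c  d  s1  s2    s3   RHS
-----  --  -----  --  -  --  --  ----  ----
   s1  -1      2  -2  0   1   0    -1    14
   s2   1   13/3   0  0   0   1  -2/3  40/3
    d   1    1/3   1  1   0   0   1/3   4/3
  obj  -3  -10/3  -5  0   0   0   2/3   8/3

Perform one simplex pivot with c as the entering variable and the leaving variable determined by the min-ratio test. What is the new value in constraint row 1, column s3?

Ratio test on column c — row 1: entry -2 ≤ 0; row 2: entry 0 ≤ 0; row 3: (4/3)/1 = 4/3. Minimum is 4/3 at row 3 (d leaves); pivot element 1.
Divide row 3 by 1; eliminate column c from the other rows.
Row 1 update in column s3: -1 − (-2)·(1/3) = -1/3.

-1/3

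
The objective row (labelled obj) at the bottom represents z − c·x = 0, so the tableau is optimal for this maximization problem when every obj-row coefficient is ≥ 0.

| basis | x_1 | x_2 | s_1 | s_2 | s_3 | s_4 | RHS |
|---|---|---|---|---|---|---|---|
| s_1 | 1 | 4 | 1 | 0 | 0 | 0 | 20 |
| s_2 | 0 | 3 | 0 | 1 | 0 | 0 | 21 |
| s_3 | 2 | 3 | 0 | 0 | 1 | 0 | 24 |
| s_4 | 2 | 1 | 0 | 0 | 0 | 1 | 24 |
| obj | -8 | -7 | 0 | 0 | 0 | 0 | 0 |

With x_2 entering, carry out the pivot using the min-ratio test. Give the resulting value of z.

35

Ratio test on column x_2 — row 1: 20/4 = 5; row 2: 21/3 = 7; row 3: 24/3 = 8; row 4: 24/1 = 24. Minimum is 5 at row 1 (s_1 leaves); pivot element 4.
Pivot on row 1; the obj-row RHS becomes 0 − (-7)·5 = 35.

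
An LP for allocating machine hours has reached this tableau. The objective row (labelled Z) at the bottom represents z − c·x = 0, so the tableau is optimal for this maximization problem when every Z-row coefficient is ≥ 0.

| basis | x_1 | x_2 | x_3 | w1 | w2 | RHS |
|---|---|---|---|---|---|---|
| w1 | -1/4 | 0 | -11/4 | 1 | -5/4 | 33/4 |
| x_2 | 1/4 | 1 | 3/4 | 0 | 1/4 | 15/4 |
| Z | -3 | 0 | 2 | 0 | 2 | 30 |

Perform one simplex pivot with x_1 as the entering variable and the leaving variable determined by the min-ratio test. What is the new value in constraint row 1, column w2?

-1

Ratio test on column x_1 — row 1: entry -1/4 ≤ 0; row 2: (15/4)/(1/4) = 15. Minimum is 15 at row 2 (x_2 leaves); pivot element 1/4.
Divide row 2 by 1/4; eliminate column x_1 from the other rows.
Row 1 update in column w2: -5/4 − (-1/4)·1 = -1.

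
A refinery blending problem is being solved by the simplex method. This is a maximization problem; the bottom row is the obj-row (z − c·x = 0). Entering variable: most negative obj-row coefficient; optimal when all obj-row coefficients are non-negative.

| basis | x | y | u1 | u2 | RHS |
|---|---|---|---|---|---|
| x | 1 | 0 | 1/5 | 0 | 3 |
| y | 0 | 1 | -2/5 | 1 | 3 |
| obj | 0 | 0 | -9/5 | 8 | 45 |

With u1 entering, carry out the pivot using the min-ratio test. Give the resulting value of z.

Ratio test on column u1 — row 1: 3/(1/5) = 15; row 2: entry -2/5 ≤ 0. Minimum is 15 at row 1 (x leaves); pivot element 1/5.
Pivot on row 1; the obj-row RHS becomes 45 − (-9/5)·15 = 72.

72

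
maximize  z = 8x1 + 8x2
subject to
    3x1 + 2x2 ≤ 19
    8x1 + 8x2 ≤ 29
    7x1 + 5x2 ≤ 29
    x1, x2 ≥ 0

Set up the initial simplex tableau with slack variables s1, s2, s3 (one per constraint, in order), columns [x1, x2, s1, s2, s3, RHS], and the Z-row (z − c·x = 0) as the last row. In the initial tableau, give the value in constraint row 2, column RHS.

29

The RHS of constraint 2 is b_2 = 29.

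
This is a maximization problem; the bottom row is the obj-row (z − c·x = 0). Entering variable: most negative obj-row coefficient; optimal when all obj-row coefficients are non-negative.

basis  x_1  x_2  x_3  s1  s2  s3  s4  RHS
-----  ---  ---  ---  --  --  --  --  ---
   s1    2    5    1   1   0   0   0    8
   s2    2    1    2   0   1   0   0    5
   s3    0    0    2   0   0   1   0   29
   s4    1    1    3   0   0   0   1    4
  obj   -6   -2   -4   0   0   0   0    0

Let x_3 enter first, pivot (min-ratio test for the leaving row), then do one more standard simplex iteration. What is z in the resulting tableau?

Ratio test on column x_3 — row 1: 8/1 = 8; row 2: 5/2 = 5/2; row 3: 29/2 = 29/2; row 4: 4/3 = 4/3. Minimum is 4/3 at row 4 (s4 leaves); pivot element 3.
Pivot on row 4; the obj-row RHS becomes 0 − (-4)·(4/3) = 16/3.
Next entering variable (most negative obj-row entry -14/3): x_1.
Ratio test on column x_1 — row 1: (20/3)/(5/3) = 4; row 2: (7/3)/(4/3) = 7/4; row 3: entry -2/3 ≤ 0; row 4: (4/3)/(1/3) = 4. Minimum is 7/4 at row 2 (s2 leaves); pivot element 4/3.
After the second pivot the obj-row RHS is 16/3 − (-14/3)·(7/4) = 27/2.

27/2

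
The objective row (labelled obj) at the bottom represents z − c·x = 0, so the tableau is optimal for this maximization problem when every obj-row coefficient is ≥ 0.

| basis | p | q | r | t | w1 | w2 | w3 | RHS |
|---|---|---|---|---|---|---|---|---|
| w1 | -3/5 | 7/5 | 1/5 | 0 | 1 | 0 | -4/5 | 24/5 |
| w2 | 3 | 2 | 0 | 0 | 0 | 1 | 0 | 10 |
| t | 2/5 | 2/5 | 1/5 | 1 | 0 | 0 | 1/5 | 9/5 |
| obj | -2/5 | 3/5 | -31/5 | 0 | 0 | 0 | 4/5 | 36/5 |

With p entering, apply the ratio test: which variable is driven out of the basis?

Column p entries and ratios — w1: -3/5 ≤ 0, skip; w2: 10/3 = 10/3; t: (9/5)/(2/5) = 9/2.
Smallest ratio is 10/3 in the row of w2, so w2 leaves.

w2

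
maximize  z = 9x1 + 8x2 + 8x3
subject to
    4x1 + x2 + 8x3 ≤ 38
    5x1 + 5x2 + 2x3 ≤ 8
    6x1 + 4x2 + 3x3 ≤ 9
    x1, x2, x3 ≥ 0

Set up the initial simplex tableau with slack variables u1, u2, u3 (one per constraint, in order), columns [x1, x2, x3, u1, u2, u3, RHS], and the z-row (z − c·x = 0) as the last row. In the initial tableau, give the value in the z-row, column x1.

The z-row carries the negated objective coefficients: the x1 entry is -9.

-9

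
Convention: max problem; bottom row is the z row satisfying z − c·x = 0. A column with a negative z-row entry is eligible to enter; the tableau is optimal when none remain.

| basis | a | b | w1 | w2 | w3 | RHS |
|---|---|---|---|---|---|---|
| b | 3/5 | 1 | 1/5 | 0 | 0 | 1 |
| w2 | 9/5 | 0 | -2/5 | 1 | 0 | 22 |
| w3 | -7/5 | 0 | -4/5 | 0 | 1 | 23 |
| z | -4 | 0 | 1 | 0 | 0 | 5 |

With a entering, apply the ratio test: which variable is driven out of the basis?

Column a entries and ratios — b: 1/(3/5) = 5/3; w2: 22/(9/5) = 110/9; w3: -7/5 ≤ 0, skip.
Smallest ratio is 5/3 in the row of b, so b leaves.

b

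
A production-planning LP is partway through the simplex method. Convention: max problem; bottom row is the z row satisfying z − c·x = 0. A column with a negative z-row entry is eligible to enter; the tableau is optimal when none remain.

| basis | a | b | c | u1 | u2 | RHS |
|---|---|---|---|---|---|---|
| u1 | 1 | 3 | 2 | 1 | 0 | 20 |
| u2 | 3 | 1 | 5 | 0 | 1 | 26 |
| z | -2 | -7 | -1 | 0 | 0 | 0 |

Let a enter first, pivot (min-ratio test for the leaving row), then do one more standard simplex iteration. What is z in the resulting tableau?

Ratio test on column a — row 1: 20/1 = 20; row 2: 26/3 = 26/3. Minimum is 26/3 at row 2 (u2 leaves); pivot element 3.
Pivot on row 2; the z-row RHS becomes 0 − (-2)·(26/3) = 52/3.
Next entering variable (most negative z-row entry -19/3): b.
Ratio test on column b — row 1: (34/3)/(8/3) = 17/4; row 2: (26/3)/(1/3) = 26. Minimum is 17/4 at row 1 (u1 leaves); pivot element 8/3.
After the second pivot the z-row RHS is 52/3 − (-19/3)·(17/4) = 177/4.

177/4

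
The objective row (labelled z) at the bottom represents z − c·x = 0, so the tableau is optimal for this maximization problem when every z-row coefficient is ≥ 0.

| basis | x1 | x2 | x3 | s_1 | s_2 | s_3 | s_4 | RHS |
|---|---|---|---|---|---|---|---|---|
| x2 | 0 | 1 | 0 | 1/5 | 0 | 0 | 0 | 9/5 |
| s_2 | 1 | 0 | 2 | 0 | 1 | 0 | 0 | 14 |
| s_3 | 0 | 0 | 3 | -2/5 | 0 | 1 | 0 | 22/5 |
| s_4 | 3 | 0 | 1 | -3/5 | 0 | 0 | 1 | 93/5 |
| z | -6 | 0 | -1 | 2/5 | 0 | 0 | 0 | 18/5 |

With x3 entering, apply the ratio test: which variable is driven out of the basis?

s_3

Column x3 entries and ratios — x2: 0 ≤ 0, skip; s_2: 14/2 = 7; s_3: (22/5)/3 = 22/15; s_4: (93/5)/1 = 93/5.
Smallest ratio is 22/15 in the row of s_3, so s_3 leaves.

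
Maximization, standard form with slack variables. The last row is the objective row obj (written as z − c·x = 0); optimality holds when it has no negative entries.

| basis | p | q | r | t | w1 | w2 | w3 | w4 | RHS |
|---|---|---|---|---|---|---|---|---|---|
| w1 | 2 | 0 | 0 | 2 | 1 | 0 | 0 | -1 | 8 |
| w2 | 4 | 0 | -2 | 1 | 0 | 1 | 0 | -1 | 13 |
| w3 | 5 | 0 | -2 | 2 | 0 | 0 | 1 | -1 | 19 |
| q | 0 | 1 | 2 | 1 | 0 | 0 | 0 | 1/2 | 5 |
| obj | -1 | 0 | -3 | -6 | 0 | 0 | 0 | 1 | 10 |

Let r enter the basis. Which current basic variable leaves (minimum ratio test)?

Column r entries and ratios — w1: 0 ≤ 0, skip; w2: -2 ≤ 0, skip; w3: -2 ≤ 0, skip; q: 5/2 = 5/2.
Smallest ratio is 5/2 in the row of q, so q leaves.

q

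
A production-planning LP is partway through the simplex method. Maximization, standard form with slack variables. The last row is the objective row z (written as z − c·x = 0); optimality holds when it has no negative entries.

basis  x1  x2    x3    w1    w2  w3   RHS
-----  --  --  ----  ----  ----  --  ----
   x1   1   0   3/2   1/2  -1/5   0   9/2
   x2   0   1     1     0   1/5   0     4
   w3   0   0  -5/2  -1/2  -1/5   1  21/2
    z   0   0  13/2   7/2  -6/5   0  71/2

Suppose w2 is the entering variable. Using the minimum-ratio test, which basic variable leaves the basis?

x2

Column w2 entries and ratios — x1: -1/5 ≤ 0, skip; x2: 4/(1/5) = 20; w3: -1/5 ≤ 0, skip.
Smallest ratio is 20 in the row of x2, so x2 leaves.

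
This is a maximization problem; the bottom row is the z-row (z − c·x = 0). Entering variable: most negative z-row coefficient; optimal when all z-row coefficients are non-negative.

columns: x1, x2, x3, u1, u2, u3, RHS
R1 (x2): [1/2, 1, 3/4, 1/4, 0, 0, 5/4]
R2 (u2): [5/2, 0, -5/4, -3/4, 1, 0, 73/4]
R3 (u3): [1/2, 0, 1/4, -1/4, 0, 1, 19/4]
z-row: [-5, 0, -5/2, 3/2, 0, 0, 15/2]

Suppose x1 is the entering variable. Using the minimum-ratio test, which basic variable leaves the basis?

x2

Column x1 entries and ratios — x2: (5/4)/(1/2) = 5/2; u2: (73/4)/(5/2) = 73/10; u3: (19/4)/(1/2) = 19/2.
Smallest ratio is 5/2 in the row of x2, so x2 leaves.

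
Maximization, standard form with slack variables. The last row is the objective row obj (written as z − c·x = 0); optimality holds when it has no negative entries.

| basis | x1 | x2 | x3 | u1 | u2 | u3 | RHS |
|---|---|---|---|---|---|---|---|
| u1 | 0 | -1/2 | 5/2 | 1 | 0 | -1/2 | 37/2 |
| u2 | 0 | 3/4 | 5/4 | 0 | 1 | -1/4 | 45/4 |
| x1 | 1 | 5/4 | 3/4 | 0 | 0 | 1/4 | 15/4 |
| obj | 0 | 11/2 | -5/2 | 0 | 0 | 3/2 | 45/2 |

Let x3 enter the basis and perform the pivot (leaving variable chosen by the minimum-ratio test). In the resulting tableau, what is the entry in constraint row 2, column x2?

-4/3

Ratio test on column x3 — row 1: (37/2)/(5/2) = 37/5; row 2: (45/4)/(5/4) = 9; row 3: (15/4)/(3/4) = 5. Minimum is 5 at row 3 (x1 leaves); pivot element 3/4.
Divide row 3 by 3/4; eliminate column x3 from the other rows.
Row 2 update in column x2: 3/4 − (5/4)·(5/3) = -4/3.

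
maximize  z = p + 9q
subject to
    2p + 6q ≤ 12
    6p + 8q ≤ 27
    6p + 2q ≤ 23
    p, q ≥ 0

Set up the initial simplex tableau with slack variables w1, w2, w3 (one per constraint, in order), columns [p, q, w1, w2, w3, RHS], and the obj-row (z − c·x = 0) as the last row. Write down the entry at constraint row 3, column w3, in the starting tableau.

Slack w3 belongs to constraint 3; its column is the unit vector e_3, so the entry in row 3 is 1.

1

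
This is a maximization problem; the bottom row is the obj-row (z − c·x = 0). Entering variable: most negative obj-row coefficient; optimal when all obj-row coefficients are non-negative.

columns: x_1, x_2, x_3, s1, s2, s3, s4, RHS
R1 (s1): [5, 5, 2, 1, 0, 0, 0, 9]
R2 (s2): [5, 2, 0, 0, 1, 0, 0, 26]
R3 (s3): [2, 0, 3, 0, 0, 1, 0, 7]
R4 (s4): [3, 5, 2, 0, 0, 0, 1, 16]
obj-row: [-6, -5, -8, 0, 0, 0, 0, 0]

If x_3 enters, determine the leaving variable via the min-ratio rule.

s3

Column x_3 entries and ratios — s1: 9/2 = 9/2; s2: 0 ≤ 0, skip; s3: 7/3 = 7/3; s4: 16/2 = 8.
Smallest ratio is 7/3 in the row of s3, so s3 leaves.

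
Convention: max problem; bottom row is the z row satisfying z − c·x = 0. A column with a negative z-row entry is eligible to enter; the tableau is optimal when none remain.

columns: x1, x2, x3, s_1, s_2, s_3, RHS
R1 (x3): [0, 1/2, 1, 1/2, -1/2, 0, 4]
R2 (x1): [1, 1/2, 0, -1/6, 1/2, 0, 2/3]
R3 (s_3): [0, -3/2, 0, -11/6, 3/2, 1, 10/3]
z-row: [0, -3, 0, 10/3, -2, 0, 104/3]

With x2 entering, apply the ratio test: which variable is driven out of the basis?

Column x2 entries and ratios — x3: 4/(1/2) = 8; x1: (2/3)/(1/2) = 4/3; s_3: -3/2 ≤ 0, skip.
Smallest ratio is 4/3 in the row of x1, so x1 leaves.

x1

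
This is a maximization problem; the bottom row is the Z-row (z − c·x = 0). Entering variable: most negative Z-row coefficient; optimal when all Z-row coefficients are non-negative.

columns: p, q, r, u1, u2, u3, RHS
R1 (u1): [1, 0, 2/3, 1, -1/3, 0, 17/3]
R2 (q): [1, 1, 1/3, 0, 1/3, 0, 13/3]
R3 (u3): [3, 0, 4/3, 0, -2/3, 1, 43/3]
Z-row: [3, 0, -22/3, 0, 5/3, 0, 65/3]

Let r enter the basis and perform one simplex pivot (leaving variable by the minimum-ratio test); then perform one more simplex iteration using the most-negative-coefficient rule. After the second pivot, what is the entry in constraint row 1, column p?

2

Ratio test on column r — row 1: (17/3)/(2/3) = 17/2; row 2: (13/3)/(1/3) = 13; row 3: (43/3)/(4/3) = 43/4. Minimum is 17/2 at row 1 (u1 leaves); pivot element 2/3.
Divide row 1 by 2/3; eliminate column r from the other rows.
Second iteration: most negative Z-row entry is -2 in column u2, so u2 enters.
Ratio test on column u2 — row 1: entry -1/2 ≤ 0; row 2: (3/2)/(1/2) = 3; row 3: entry 0 ≤ 0. Minimum is 3 at row 2 (q leaves); pivot element 1/2.
Divide row 2 by 1/2; eliminate column u2 from the other rows.
After both pivots, the entry at constraint row 1, column p is 2.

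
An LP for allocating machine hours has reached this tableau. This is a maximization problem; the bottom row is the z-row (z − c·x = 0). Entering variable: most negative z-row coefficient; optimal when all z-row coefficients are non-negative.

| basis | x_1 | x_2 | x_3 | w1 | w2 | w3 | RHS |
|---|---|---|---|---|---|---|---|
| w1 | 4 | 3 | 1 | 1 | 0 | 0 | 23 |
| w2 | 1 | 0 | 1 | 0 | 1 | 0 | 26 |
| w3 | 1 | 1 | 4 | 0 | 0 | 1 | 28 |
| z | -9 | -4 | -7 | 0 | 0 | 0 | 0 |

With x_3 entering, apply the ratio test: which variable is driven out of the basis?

Column x_3 entries and ratios — w1: 23/1 = 23; w2: 26/1 = 26; w3: 28/4 = 7.
Smallest ratio is 7 in the row of w3, so w3 leaves.

w3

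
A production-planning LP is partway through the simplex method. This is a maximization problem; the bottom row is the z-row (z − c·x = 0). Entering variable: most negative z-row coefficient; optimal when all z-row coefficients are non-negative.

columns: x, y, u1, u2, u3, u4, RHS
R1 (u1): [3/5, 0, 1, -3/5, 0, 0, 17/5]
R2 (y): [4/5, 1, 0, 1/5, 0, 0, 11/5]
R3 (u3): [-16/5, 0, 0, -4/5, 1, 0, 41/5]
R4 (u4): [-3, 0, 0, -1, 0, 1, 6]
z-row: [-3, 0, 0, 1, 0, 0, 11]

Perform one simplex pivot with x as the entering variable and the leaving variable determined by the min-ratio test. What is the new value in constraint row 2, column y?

Ratio test on column x — row 1: (17/5)/(3/5) = 17/3; row 2: (11/5)/(4/5) = 11/4; row 3: entry -16/5 ≤ 0; row 4: entry -3 ≤ 0. Minimum is 11/4 at row 2 (y leaves); pivot element 4/5.
Divide row 2 by 4/5; eliminate column x from the other rows.
In the new row 2, the y entry is the old entry divided by the pivot: 1/(4/5) = 5/4.

5/4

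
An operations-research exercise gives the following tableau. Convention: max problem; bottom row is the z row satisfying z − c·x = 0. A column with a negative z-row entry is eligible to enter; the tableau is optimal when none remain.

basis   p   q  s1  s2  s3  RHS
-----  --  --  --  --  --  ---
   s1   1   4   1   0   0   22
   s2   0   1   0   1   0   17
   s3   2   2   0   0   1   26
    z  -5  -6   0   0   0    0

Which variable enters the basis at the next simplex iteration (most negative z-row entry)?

Negative z-row entries: p: -5, q: -6.
The most negative is -6 in column q, so q enters.

q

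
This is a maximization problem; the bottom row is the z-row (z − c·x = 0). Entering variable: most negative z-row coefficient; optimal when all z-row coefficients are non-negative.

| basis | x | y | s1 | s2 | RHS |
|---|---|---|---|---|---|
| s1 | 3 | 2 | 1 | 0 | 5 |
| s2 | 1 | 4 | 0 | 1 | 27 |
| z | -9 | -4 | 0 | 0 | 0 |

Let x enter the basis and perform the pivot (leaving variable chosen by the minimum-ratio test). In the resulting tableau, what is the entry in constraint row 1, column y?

2/3

Ratio test on column x — row 1: 5/3 = 5/3; row 2: 27/1 = 27. Minimum is 5/3 at row 1 (s1 leaves); pivot element 3.
Divide row 1 by 3; eliminate column x from the other rows.
In the new row 1, the y entry is the old entry divided by the pivot: 2/3 = 2/3.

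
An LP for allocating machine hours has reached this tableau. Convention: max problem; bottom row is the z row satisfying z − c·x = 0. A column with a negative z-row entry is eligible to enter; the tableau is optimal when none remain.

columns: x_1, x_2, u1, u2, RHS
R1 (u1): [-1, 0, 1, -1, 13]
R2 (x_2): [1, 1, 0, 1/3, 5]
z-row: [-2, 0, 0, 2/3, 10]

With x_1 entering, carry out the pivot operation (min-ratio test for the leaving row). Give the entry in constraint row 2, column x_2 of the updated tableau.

1

Ratio test on column x_1 — row 1: entry -1 ≤ 0; row 2: 5/1 = 5. Minimum is 5 at row 2 (x_2 leaves); pivot element 1.
Divide row 2 by 1; eliminate column x_1 from the other rows.
In the new row 2, the x_2 entry is the old entry divided by the pivot: 1/1 = 1.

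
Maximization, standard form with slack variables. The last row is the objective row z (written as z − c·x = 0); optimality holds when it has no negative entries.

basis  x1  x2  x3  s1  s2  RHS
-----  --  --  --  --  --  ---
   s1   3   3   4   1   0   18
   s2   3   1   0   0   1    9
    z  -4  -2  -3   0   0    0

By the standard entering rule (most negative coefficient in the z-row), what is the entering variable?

Negative z-row entries: x1: -4, x2: -2, x3: -3.
The most negative is -4 in column x1, so x1 enters.

x1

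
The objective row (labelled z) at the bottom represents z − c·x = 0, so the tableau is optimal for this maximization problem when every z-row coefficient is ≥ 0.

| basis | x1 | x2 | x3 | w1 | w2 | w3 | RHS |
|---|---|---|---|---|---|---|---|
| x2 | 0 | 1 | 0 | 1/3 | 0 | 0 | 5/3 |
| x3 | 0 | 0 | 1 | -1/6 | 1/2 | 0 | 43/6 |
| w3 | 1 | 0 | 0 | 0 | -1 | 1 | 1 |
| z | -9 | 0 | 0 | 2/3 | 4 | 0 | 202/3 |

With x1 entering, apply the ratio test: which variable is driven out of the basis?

w3

Column x1 entries and ratios — x2: 0 ≤ 0, skip; x3: 0 ≤ 0, skip; w3: 1/1 = 1.
Smallest ratio is 1 in the row of w3, so w3 leaves.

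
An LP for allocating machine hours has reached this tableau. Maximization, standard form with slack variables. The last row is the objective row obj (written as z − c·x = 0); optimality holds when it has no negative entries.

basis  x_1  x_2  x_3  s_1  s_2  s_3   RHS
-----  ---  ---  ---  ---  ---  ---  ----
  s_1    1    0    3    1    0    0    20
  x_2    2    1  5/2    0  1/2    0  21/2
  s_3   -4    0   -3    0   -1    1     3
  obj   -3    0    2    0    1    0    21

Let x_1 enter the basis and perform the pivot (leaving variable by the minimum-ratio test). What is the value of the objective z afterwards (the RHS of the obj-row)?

Ratio test on column x_1 — row 1: 20/1 = 20; row 2: (21/2)/2 = 21/4; row 3: entry -4 ≤ 0. Minimum is 21/4 at row 2 (x_2 leaves); pivot element 2.
Pivot on row 2; the obj-row RHS becomes 21 − (-3)·(21/4) = 147/4.

147/4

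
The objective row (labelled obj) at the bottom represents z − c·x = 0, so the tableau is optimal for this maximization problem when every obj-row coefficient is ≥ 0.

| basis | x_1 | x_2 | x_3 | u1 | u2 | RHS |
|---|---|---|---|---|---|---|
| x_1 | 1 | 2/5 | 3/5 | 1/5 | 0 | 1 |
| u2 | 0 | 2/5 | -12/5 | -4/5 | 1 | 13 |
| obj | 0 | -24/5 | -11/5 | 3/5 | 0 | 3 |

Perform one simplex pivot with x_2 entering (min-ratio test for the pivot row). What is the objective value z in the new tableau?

15

Ratio test on column x_2 — row 1: 1/(2/5) = 5/2; row 2: 13/(2/5) = 65/2. Minimum is 5/2 at row 1 (x_1 leaves); pivot element 2/5.
Pivot on row 1; the obj-row RHS becomes 3 − (-24/5)·(5/2) = 15.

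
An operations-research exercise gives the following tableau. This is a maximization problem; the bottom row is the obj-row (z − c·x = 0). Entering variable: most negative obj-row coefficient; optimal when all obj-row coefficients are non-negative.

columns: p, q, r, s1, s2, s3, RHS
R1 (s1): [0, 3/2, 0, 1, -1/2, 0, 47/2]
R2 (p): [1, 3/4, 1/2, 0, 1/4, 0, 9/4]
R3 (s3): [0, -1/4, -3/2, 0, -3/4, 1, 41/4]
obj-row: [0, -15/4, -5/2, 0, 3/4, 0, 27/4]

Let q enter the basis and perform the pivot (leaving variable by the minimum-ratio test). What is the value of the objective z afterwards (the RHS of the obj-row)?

Ratio test on column q — row 1: (47/2)/(3/2) = 47/3; row 2: (9/4)/(3/4) = 3; row 3: entry -1/4 ≤ 0. Minimum is 3 at row 2 (p leaves); pivot element 3/4.
Pivot on row 2; the obj-row RHS becomes 27/4 − (-15/4)·3 = 18.

18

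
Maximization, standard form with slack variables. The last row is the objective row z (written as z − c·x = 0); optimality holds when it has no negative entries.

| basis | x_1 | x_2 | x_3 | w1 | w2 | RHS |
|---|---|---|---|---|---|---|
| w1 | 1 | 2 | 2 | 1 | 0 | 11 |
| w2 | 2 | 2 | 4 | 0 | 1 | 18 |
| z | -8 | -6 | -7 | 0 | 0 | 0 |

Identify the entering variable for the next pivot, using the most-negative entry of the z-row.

Negative z-row entries: x_1: -8, x_2: -6, x_3: -7.
The most negative is -8 in column x_1, so x_1 enters.

x_1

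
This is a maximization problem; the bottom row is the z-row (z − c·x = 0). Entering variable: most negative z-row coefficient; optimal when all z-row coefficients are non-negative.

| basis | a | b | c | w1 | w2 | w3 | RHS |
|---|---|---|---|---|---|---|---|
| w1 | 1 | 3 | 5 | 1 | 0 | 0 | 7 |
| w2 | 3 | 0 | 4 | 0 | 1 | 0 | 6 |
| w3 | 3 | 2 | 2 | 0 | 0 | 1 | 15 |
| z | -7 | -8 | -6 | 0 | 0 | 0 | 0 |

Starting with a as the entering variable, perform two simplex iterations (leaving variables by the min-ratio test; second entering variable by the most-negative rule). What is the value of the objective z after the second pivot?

Ratio test on column a — row 1: 7/1 = 7; row 2: 6/3 = 2; row 3: 15/3 = 5. Minimum is 2 at row 2 (w2 leaves); pivot element 3.
Pivot on row 2; the z-row RHS becomes 0 − (-7)·2 = 14.
Next entering variable (most negative z-row entry -8): b.
Ratio test on column b — row 1: 5/3 = 5/3; row 2: entry 0 ≤ 0; row 3: 9/2 = 9/2. Minimum is 5/3 at row 1 (w1 leaves); pivot element 3.
After the second pivot the z-row RHS is 14 − (-8)·(5/3) = 82/3.

82/3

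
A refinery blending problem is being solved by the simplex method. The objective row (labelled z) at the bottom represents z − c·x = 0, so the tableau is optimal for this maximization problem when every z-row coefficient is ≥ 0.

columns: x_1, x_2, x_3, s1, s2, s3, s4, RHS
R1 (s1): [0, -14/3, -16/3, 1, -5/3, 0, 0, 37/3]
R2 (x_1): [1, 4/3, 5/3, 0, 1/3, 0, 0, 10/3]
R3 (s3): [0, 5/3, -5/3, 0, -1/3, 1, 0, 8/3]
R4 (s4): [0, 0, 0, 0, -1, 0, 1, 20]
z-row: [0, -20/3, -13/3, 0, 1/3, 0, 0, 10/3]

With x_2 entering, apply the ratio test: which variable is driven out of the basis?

Column x_2 entries and ratios — s1: -14/3 ≤ 0, skip; x_1: (10/3)/(4/3) = 5/2; s3: (8/3)/(5/3) = 8/5; s4: 0 ≤ 0, skip.
Smallest ratio is 8/5 in the row of s3, so s3 leaves.

s3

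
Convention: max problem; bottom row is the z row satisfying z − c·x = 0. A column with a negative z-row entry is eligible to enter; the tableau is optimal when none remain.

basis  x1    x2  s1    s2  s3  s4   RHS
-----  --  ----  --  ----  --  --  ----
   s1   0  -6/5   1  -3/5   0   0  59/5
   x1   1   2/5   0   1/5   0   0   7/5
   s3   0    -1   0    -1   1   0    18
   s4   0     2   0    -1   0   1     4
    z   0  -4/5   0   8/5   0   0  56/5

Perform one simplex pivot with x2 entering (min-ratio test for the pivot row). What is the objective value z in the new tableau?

64/5

Ratio test on column x2 — row 1: entry -6/5 ≤ 0; row 2: (7/5)/(2/5) = 7/2; row 3: entry -1 ≤ 0; row 4: 4/2 = 2. Minimum is 2 at row 4 (s4 leaves); pivot element 2.
Pivot on row 4; the z-row RHS becomes 56/5 − (-4/5)·2 = 64/5.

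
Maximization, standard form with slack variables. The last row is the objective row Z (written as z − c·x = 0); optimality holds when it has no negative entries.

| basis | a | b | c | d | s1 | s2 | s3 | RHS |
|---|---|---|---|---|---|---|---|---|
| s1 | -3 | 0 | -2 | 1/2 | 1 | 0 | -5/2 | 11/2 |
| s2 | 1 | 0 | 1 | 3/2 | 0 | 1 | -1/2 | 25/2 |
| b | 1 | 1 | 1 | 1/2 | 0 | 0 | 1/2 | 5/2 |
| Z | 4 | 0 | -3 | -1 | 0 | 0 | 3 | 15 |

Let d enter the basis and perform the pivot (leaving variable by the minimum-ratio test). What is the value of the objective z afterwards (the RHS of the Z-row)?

Ratio test on column d — row 1: (11/2)/(1/2) = 11; row 2: (25/2)/(3/2) = 25/3; row 3: (5/2)/(1/2) = 5. Minimum is 5 at row 3 (b leaves); pivot element 1/2.
Pivot on row 3; the Z-row RHS becomes 15 − (-1)·5 = 20.

20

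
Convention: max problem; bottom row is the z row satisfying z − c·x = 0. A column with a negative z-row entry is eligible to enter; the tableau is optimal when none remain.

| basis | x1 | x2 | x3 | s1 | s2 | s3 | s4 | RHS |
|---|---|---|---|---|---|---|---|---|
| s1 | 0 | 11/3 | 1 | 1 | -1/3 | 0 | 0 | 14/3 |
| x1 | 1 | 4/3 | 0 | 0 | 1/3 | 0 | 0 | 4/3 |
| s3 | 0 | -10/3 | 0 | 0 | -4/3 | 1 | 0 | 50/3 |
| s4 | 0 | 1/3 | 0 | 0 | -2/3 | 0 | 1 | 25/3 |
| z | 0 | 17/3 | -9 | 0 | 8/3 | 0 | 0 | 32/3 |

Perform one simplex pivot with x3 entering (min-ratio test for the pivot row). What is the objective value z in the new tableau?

Ratio test on column x3 — row 1: (14/3)/1 = 14/3; row 2: entry 0 ≤ 0; row 3: entry 0 ≤ 0; row 4: entry 0 ≤ 0. Minimum is 14/3 at row 1 (s1 leaves); pivot element 1.
Pivot on row 1; the z-row RHS becomes 32/3 − (-9)·(14/3) = 158/3.

158/3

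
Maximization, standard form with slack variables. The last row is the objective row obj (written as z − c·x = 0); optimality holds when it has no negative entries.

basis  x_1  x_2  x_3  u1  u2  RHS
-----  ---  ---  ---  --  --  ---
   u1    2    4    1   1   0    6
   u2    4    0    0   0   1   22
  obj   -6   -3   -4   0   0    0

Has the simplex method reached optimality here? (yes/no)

The obj-row has a negative entry -6 in column x_1, so it is not optimal.

no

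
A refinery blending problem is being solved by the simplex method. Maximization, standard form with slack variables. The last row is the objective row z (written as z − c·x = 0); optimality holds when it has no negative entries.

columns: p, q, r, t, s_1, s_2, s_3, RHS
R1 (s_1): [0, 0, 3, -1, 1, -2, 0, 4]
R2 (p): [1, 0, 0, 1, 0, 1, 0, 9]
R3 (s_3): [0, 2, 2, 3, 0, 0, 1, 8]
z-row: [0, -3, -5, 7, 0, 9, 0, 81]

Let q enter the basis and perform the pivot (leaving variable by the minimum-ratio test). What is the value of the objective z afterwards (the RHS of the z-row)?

93

Ratio test on column q — row 1: entry 0 ≤ 0; row 2: entry 0 ≤ 0; row 3: 8/2 = 4. Minimum is 4 at row 3 (s_3 leaves); pivot element 2.
Pivot on row 3; the z-row RHS becomes 81 − (-3)·4 = 93.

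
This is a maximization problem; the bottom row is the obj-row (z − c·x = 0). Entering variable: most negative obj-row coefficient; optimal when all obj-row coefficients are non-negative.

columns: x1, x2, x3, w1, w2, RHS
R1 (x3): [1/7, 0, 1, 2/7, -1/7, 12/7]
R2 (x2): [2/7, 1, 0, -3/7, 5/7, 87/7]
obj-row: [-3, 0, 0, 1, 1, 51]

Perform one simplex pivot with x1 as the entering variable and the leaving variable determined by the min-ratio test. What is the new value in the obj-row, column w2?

-2

Ratio test on column x1 — row 1: (12/7)/(1/7) = 12; row 2: (87/7)/(2/7) = 87/2. Minimum is 12 at row 1 (x3 leaves); pivot element 1/7.
Divide row 1 by 1/7; eliminate column x1 from the other rows.
obj-row update in column w2: 1 − (-3)·(-1) = -2.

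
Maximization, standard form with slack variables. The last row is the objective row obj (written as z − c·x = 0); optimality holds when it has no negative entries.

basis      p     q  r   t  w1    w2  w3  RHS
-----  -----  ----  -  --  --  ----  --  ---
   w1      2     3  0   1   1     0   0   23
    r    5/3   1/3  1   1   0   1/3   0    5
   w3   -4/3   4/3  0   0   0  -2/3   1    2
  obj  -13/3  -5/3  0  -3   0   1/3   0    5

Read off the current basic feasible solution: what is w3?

w3 is basic (row 3); its value is the RHS of that row, 2.

2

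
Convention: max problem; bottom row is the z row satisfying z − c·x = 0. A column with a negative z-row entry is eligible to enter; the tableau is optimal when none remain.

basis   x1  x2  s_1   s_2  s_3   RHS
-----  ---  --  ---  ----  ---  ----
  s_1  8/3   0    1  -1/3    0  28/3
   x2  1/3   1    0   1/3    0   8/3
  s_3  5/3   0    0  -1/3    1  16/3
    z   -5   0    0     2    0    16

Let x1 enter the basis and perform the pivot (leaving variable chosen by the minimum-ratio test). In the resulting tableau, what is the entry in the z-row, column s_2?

Ratio test on column x1 — row 1: (28/3)/(8/3) = 7/2; row 2: (8/3)/(1/3) = 8; row 3: (16/3)/(5/3) = 16/5. Minimum is 16/5 at row 3 (s_3 leaves); pivot element 5/3.
Divide row 3 by 5/3; eliminate column x1 from the other rows.
z-row update in column s_2: 2 − (-5)·(-1/5) = 1.

1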